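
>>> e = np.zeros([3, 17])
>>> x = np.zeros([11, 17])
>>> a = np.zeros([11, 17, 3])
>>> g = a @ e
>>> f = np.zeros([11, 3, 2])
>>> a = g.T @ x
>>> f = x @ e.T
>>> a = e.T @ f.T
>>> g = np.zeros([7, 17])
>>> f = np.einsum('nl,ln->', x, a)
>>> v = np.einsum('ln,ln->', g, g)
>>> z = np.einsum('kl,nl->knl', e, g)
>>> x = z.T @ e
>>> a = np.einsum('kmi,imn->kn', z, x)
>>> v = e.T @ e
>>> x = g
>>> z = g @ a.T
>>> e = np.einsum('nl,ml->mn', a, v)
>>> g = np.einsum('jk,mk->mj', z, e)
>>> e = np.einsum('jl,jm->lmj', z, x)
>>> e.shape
(3, 17, 7)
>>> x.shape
(7, 17)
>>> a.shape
(3, 17)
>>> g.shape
(17, 7)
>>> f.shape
()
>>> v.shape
(17, 17)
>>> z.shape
(7, 3)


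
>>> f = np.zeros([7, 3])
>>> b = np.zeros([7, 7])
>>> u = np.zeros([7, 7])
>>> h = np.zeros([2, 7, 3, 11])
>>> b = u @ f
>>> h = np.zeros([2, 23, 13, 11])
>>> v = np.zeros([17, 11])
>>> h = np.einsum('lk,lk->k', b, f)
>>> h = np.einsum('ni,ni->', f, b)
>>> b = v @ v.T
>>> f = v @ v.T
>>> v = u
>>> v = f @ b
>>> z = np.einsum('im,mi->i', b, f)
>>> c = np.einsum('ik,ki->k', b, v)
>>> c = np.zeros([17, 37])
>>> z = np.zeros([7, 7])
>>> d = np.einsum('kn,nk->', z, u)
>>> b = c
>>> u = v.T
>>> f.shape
(17, 17)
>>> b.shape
(17, 37)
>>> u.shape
(17, 17)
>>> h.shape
()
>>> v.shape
(17, 17)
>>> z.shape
(7, 7)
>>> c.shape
(17, 37)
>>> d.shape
()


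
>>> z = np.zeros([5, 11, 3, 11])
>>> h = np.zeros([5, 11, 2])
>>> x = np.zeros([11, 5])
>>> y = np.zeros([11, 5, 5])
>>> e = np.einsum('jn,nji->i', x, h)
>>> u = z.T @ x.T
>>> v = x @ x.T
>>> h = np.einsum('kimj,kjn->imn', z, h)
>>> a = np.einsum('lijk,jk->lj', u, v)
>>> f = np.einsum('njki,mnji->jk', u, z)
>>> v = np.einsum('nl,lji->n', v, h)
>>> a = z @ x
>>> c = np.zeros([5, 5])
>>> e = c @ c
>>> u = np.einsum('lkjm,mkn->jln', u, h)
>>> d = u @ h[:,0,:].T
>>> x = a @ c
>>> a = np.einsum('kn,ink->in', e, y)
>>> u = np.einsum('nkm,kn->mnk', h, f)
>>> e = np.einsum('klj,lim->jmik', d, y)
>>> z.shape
(5, 11, 3, 11)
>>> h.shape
(11, 3, 2)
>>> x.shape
(5, 11, 3, 5)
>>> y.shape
(11, 5, 5)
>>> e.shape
(11, 5, 5, 11)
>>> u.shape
(2, 11, 3)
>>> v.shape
(11,)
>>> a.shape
(11, 5)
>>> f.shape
(3, 11)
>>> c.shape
(5, 5)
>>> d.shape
(11, 11, 11)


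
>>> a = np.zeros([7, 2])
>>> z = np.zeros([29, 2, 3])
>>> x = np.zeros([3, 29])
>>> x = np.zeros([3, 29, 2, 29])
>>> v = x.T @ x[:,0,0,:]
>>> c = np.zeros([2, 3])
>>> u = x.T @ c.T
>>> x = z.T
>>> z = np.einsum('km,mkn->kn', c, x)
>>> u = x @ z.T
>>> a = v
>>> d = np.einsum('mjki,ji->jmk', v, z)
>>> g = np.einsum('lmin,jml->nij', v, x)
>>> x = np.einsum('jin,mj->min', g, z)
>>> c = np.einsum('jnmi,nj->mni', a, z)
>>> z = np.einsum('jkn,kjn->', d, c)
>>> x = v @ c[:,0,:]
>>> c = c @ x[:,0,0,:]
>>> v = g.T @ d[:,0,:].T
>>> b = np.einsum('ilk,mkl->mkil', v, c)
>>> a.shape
(29, 2, 29, 29)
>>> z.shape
()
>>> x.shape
(29, 2, 29, 29)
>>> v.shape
(3, 29, 2)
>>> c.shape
(29, 2, 29)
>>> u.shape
(3, 2, 2)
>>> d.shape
(2, 29, 29)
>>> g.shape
(29, 29, 3)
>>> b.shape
(29, 2, 3, 29)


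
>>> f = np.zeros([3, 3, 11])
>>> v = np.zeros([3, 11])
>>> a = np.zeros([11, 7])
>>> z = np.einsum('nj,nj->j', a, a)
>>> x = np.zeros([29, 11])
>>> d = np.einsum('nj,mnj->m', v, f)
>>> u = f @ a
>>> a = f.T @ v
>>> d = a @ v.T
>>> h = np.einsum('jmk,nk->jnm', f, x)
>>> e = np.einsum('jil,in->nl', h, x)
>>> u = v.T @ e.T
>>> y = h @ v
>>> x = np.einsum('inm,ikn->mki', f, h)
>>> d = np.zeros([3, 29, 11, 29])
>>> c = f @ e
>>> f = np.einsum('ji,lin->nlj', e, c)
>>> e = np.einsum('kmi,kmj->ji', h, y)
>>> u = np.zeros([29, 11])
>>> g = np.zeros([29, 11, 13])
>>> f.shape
(3, 3, 11)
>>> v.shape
(3, 11)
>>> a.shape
(11, 3, 11)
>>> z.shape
(7,)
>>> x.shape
(11, 29, 3)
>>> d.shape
(3, 29, 11, 29)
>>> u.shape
(29, 11)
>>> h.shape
(3, 29, 3)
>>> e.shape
(11, 3)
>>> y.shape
(3, 29, 11)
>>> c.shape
(3, 3, 3)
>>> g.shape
(29, 11, 13)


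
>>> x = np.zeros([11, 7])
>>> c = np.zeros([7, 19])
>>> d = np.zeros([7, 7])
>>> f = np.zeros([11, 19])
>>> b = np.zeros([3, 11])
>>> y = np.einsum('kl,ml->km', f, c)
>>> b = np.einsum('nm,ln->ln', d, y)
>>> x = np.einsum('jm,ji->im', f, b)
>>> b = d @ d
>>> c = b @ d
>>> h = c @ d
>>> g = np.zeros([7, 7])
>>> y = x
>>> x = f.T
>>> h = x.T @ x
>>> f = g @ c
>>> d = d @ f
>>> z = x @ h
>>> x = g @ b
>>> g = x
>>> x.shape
(7, 7)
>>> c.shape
(7, 7)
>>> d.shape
(7, 7)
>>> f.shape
(7, 7)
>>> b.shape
(7, 7)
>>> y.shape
(7, 19)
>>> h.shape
(11, 11)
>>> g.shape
(7, 7)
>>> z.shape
(19, 11)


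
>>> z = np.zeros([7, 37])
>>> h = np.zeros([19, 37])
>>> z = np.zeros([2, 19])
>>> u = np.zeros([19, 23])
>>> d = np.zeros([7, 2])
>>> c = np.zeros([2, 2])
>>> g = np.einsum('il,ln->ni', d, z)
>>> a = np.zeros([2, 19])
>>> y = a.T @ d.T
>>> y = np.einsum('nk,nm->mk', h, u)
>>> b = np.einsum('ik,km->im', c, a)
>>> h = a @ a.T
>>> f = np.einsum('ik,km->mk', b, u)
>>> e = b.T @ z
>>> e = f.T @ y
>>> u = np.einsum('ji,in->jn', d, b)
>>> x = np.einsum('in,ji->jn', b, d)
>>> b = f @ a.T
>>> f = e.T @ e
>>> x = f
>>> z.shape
(2, 19)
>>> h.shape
(2, 2)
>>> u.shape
(7, 19)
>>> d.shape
(7, 2)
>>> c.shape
(2, 2)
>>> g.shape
(19, 7)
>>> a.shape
(2, 19)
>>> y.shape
(23, 37)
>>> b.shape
(23, 2)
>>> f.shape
(37, 37)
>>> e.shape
(19, 37)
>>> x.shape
(37, 37)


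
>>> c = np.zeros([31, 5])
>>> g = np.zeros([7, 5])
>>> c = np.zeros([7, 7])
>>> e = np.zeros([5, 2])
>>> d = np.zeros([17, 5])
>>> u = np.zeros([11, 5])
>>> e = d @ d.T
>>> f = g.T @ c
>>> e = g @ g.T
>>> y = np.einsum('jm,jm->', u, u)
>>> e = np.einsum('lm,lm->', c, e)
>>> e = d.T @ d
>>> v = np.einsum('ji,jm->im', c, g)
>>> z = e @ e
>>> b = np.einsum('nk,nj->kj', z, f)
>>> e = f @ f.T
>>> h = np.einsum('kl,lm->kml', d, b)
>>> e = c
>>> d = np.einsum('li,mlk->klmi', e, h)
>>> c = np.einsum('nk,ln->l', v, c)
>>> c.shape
(7,)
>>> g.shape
(7, 5)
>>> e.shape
(7, 7)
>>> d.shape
(5, 7, 17, 7)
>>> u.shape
(11, 5)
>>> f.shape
(5, 7)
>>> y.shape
()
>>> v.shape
(7, 5)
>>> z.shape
(5, 5)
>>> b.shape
(5, 7)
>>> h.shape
(17, 7, 5)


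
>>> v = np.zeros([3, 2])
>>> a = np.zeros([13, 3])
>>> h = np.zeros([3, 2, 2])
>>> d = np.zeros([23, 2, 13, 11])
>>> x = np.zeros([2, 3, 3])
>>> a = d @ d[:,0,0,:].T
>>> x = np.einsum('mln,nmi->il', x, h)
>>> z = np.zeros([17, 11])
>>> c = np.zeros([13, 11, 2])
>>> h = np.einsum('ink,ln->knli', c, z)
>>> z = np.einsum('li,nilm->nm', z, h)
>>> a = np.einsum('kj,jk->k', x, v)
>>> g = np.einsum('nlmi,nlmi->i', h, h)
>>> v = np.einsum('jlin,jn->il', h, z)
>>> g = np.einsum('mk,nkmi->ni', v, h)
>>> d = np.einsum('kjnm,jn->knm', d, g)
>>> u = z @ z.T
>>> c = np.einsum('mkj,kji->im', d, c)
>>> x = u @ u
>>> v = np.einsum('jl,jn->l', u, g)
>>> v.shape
(2,)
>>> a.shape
(2,)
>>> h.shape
(2, 11, 17, 13)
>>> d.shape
(23, 13, 11)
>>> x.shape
(2, 2)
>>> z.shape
(2, 13)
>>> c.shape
(2, 23)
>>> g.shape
(2, 13)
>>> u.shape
(2, 2)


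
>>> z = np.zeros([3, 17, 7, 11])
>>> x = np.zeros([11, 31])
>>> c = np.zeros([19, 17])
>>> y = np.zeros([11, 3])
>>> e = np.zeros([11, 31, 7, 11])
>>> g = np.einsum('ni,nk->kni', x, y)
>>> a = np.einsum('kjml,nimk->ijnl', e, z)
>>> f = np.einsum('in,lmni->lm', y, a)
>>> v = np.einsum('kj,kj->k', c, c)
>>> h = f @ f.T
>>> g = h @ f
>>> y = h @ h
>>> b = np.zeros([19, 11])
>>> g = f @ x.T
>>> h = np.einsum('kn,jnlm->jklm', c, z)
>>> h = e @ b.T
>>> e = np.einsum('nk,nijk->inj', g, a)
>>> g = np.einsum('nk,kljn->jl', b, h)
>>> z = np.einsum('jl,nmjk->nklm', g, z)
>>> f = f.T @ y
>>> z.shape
(3, 11, 31, 17)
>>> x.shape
(11, 31)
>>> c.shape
(19, 17)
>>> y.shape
(17, 17)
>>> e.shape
(31, 17, 3)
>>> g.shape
(7, 31)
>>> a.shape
(17, 31, 3, 11)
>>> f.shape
(31, 17)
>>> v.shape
(19,)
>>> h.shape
(11, 31, 7, 19)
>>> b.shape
(19, 11)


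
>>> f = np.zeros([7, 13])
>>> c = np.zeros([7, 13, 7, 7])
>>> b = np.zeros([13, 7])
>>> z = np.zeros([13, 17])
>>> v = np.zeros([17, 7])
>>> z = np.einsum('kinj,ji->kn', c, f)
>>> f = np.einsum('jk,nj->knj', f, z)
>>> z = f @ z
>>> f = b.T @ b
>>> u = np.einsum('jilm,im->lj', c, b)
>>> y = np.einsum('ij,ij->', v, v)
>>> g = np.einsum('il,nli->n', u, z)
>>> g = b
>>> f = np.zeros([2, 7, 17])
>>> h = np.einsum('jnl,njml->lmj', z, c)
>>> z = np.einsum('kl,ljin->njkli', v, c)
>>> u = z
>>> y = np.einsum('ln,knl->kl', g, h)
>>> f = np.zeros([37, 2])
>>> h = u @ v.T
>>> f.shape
(37, 2)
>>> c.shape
(7, 13, 7, 7)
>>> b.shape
(13, 7)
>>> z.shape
(7, 13, 17, 7, 7)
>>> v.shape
(17, 7)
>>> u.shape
(7, 13, 17, 7, 7)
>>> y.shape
(7, 13)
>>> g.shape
(13, 7)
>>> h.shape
(7, 13, 17, 7, 17)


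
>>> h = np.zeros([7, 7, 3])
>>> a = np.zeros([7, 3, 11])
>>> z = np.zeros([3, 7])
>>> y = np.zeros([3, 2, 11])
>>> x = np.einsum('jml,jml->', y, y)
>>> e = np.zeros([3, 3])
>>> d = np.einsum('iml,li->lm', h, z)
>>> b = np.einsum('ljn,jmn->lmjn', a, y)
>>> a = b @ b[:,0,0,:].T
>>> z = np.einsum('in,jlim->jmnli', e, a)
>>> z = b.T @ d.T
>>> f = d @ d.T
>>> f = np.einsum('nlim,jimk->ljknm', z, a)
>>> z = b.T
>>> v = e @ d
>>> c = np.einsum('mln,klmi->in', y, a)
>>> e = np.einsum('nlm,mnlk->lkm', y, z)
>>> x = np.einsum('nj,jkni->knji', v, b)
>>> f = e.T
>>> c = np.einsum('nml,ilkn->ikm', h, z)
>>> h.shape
(7, 7, 3)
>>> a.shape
(7, 2, 3, 7)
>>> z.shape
(11, 3, 2, 7)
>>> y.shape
(3, 2, 11)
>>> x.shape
(2, 3, 7, 11)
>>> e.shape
(2, 7, 11)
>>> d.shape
(3, 7)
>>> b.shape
(7, 2, 3, 11)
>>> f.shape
(11, 7, 2)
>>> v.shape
(3, 7)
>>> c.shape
(11, 2, 7)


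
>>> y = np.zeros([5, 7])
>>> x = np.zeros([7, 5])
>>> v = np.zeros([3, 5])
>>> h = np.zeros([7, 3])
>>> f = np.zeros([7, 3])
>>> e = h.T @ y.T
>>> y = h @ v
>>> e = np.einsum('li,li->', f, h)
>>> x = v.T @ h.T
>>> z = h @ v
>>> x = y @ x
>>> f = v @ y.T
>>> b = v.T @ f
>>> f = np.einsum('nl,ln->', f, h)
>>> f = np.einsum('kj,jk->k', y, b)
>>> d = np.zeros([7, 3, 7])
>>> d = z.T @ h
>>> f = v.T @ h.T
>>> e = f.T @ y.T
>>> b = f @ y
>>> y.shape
(7, 5)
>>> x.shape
(7, 7)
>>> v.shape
(3, 5)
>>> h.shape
(7, 3)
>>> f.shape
(5, 7)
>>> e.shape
(7, 7)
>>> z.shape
(7, 5)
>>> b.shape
(5, 5)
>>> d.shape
(5, 3)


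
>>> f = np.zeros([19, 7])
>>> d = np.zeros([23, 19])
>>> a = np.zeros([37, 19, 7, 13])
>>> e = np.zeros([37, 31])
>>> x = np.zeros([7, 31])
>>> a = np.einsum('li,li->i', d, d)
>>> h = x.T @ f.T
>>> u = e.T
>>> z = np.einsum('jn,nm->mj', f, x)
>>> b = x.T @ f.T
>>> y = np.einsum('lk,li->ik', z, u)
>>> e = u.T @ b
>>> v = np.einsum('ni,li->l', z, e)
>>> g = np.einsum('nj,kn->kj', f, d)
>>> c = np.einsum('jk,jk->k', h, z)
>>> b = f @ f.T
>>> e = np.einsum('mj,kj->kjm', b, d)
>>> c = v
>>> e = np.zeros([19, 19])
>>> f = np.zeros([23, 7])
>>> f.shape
(23, 7)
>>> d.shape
(23, 19)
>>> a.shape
(19,)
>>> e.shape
(19, 19)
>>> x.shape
(7, 31)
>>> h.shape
(31, 19)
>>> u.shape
(31, 37)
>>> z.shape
(31, 19)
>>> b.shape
(19, 19)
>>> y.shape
(37, 19)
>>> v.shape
(37,)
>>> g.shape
(23, 7)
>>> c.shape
(37,)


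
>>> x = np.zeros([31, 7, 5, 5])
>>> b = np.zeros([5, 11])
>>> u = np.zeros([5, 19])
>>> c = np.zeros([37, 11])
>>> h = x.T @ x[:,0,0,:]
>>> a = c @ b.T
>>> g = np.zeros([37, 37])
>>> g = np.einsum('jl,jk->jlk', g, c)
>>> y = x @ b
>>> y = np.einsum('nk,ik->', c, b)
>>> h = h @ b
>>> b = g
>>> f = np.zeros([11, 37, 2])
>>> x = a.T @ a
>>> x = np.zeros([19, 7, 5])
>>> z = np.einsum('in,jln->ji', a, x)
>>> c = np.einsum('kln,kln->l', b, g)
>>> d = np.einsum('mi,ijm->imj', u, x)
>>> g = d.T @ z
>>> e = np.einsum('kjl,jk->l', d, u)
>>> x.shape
(19, 7, 5)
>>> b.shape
(37, 37, 11)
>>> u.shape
(5, 19)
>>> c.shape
(37,)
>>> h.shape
(5, 5, 7, 11)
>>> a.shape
(37, 5)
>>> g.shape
(7, 5, 37)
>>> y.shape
()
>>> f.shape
(11, 37, 2)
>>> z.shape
(19, 37)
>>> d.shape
(19, 5, 7)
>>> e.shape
(7,)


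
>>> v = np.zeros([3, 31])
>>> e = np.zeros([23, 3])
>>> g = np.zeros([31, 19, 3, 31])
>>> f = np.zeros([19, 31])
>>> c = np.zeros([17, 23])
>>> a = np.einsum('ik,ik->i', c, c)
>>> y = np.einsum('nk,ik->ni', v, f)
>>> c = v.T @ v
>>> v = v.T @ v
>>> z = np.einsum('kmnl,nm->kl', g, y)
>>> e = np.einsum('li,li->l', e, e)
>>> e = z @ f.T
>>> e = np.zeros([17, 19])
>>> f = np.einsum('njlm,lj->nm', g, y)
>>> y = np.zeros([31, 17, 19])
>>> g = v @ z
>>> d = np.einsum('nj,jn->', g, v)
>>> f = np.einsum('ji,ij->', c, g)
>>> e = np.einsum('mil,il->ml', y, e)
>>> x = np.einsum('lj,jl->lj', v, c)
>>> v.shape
(31, 31)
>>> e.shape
(31, 19)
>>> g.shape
(31, 31)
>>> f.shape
()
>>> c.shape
(31, 31)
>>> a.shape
(17,)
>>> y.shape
(31, 17, 19)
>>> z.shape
(31, 31)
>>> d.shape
()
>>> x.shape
(31, 31)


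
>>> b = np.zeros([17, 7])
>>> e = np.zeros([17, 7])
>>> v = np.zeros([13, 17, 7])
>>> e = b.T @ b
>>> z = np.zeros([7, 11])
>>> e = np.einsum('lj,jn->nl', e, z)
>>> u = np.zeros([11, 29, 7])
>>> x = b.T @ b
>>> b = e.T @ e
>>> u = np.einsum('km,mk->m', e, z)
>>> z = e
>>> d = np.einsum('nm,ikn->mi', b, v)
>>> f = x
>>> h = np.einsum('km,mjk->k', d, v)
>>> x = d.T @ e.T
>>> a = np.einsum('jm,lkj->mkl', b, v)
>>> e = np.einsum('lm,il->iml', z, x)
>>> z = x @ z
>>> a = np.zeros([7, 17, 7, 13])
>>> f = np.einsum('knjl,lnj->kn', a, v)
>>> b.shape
(7, 7)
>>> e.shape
(13, 7, 11)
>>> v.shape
(13, 17, 7)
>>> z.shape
(13, 7)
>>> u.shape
(7,)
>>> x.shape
(13, 11)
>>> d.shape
(7, 13)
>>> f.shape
(7, 17)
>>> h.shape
(7,)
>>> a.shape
(7, 17, 7, 13)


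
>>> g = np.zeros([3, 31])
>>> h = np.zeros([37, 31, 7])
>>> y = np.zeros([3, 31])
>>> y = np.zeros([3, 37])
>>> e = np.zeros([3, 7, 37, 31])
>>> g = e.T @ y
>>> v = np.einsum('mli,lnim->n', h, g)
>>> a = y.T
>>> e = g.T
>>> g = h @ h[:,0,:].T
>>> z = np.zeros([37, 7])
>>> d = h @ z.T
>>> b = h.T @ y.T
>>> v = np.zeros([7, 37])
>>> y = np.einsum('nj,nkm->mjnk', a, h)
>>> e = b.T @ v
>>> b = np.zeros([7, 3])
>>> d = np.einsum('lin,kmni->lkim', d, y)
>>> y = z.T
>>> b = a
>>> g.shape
(37, 31, 37)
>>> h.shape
(37, 31, 7)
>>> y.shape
(7, 37)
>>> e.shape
(3, 31, 37)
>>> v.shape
(7, 37)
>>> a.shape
(37, 3)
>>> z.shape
(37, 7)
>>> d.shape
(37, 7, 31, 3)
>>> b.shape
(37, 3)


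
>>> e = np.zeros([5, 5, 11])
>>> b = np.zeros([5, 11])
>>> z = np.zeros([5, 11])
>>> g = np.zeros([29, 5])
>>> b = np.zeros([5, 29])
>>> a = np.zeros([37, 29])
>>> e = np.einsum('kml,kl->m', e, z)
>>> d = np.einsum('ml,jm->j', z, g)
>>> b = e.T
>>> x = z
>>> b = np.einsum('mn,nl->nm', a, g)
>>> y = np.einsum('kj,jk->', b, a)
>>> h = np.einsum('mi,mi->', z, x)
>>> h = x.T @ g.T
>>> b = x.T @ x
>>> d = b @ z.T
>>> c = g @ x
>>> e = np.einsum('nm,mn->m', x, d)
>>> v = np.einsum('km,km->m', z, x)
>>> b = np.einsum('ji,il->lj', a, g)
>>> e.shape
(11,)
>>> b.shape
(5, 37)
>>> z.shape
(5, 11)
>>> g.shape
(29, 5)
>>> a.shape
(37, 29)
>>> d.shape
(11, 5)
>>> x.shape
(5, 11)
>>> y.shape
()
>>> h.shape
(11, 29)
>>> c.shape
(29, 11)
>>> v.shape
(11,)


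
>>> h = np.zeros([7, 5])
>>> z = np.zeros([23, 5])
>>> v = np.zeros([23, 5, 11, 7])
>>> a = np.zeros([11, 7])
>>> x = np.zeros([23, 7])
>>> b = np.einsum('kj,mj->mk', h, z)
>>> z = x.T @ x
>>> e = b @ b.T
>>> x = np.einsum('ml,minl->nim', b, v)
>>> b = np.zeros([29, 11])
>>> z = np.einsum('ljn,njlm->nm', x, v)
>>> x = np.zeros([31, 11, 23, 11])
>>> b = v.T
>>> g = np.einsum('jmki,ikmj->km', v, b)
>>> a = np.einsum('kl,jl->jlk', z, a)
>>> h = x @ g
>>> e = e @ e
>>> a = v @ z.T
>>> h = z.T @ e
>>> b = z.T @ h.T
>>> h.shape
(7, 23)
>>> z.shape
(23, 7)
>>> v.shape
(23, 5, 11, 7)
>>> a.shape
(23, 5, 11, 23)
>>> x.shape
(31, 11, 23, 11)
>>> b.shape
(7, 7)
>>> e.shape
(23, 23)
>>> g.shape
(11, 5)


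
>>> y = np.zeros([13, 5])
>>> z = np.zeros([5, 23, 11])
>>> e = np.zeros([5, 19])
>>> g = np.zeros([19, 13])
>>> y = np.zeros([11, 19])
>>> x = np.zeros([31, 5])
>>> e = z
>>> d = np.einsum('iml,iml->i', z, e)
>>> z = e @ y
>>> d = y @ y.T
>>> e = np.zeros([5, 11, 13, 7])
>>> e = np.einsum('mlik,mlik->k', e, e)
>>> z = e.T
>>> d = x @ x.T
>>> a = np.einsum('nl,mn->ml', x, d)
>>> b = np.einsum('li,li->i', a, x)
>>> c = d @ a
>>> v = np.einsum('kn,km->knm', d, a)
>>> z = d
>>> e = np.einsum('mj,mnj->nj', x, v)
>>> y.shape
(11, 19)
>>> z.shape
(31, 31)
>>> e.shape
(31, 5)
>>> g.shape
(19, 13)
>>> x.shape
(31, 5)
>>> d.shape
(31, 31)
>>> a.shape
(31, 5)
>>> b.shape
(5,)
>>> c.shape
(31, 5)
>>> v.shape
(31, 31, 5)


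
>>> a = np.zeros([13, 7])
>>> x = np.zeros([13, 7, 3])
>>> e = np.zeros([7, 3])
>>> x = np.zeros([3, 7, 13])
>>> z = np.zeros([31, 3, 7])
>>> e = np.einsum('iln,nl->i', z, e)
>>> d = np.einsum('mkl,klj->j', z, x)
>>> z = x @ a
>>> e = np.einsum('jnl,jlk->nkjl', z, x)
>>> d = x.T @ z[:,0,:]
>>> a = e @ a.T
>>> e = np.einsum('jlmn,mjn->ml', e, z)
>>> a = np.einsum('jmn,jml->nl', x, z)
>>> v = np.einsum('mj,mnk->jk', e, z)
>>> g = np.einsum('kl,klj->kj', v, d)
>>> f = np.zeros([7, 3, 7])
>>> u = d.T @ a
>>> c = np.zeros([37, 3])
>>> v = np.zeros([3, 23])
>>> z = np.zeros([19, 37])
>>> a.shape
(13, 7)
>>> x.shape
(3, 7, 13)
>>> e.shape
(3, 13)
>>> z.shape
(19, 37)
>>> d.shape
(13, 7, 7)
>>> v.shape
(3, 23)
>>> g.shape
(13, 7)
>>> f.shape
(7, 3, 7)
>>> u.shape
(7, 7, 7)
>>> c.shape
(37, 3)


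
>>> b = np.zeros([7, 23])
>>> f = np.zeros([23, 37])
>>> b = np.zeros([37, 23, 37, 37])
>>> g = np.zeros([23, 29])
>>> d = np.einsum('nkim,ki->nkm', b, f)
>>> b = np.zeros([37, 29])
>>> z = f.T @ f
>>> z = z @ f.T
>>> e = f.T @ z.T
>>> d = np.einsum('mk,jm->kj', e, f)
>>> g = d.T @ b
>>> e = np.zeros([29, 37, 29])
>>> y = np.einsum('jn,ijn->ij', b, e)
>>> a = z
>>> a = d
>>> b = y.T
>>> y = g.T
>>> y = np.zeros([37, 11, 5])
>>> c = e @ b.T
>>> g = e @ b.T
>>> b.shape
(37, 29)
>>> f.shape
(23, 37)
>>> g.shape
(29, 37, 37)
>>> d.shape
(37, 23)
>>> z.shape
(37, 23)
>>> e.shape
(29, 37, 29)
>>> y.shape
(37, 11, 5)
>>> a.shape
(37, 23)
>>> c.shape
(29, 37, 37)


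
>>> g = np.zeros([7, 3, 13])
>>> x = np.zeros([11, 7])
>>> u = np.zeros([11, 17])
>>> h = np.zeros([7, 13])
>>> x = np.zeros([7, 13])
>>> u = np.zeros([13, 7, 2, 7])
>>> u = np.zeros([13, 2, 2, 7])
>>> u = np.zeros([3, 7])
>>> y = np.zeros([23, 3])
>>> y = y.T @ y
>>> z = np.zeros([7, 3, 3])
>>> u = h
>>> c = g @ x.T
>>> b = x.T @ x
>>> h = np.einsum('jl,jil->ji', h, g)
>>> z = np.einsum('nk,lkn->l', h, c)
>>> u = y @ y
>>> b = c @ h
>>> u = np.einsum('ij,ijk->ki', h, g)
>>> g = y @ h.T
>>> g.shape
(3, 7)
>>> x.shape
(7, 13)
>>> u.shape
(13, 7)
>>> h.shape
(7, 3)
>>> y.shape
(3, 3)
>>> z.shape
(7,)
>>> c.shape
(7, 3, 7)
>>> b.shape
(7, 3, 3)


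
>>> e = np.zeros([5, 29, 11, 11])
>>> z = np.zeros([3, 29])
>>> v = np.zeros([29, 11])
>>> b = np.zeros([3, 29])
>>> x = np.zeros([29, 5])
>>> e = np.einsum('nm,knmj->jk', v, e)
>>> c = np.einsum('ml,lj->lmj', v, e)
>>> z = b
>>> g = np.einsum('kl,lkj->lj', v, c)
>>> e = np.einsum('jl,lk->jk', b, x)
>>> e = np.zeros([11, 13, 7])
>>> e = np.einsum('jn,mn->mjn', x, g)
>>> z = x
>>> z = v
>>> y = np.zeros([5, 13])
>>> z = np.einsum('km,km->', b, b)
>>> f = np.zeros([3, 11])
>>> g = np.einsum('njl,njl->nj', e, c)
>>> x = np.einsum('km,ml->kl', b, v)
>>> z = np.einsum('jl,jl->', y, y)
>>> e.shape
(11, 29, 5)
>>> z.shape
()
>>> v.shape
(29, 11)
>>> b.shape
(3, 29)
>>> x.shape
(3, 11)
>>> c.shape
(11, 29, 5)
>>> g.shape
(11, 29)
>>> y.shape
(5, 13)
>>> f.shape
(3, 11)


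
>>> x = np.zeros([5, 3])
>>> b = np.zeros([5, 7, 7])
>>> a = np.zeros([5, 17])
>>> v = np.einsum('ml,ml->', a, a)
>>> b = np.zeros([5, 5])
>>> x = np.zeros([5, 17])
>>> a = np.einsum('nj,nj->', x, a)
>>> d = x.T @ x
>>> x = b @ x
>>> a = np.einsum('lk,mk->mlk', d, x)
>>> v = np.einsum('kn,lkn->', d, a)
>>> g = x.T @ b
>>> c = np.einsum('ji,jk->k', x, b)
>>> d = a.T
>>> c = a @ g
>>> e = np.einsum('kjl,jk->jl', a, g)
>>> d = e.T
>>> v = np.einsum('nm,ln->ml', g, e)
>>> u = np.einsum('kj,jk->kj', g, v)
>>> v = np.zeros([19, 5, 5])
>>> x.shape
(5, 17)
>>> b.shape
(5, 5)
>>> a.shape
(5, 17, 17)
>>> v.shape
(19, 5, 5)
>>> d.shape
(17, 17)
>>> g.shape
(17, 5)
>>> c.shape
(5, 17, 5)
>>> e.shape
(17, 17)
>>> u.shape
(17, 5)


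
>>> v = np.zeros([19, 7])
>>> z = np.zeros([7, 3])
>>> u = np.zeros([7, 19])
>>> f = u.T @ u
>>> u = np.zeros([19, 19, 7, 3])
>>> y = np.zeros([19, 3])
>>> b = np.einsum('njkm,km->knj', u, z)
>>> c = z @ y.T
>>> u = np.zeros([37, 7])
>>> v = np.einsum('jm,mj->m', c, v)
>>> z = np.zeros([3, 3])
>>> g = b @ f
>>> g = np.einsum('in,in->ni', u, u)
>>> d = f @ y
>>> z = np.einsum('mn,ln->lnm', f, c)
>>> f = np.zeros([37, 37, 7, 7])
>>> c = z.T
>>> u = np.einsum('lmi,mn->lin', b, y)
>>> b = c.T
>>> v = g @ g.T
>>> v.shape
(7, 7)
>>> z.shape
(7, 19, 19)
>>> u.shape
(7, 19, 3)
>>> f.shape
(37, 37, 7, 7)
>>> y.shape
(19, 3)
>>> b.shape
(7, 19, 19)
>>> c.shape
(19, 19, 7)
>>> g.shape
(7, 37)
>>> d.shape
(19, 3)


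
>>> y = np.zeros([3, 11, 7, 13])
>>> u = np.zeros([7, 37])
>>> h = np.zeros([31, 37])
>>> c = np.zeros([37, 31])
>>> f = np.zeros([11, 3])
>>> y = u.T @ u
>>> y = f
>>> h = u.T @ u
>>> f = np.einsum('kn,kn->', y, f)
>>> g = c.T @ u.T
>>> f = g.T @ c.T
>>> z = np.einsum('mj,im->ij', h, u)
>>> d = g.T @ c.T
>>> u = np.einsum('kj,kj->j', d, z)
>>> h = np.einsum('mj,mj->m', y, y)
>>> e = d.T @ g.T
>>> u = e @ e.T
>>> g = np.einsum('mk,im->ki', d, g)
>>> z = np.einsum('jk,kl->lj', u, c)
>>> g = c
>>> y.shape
(11, 3)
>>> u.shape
(37, 37)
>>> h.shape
(11,)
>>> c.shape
(37, 31)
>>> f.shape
(7, 37)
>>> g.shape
(37, 31)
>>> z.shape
(31, 37)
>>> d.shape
(7, 37)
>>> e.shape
(37, 31)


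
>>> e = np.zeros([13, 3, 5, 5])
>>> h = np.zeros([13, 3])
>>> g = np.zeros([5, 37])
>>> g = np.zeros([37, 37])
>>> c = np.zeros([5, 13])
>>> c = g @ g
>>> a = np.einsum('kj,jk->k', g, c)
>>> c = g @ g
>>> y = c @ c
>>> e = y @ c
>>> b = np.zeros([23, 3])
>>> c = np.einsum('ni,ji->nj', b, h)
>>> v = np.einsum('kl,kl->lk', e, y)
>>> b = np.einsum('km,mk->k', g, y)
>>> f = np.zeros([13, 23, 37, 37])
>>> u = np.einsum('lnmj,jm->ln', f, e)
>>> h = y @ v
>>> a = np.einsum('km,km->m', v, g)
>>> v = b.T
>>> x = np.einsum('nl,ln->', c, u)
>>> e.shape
(37, 37)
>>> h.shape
(37, 37)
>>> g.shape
(37, 37)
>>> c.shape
(23, 13)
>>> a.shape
(37,)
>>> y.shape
(37, 37)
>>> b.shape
(37,)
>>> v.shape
(37,)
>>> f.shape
(13, 23, 37, 37)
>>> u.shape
(13, 23)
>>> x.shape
()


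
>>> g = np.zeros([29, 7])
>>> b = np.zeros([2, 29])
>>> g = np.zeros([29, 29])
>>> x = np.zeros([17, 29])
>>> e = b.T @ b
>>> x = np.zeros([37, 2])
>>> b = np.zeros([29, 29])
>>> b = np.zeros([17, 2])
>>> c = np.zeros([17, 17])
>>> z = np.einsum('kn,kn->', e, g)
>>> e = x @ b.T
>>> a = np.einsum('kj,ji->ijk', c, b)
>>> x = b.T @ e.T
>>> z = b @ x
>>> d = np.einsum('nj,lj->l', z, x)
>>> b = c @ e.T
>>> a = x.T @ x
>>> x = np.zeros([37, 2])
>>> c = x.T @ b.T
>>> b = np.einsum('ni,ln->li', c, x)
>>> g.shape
(29, 29)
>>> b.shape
(37, 17)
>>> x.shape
(37, 2)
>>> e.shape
(37, 17)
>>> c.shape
(2, 17)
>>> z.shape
(17, 37)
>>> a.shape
(37, 37)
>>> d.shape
(2,)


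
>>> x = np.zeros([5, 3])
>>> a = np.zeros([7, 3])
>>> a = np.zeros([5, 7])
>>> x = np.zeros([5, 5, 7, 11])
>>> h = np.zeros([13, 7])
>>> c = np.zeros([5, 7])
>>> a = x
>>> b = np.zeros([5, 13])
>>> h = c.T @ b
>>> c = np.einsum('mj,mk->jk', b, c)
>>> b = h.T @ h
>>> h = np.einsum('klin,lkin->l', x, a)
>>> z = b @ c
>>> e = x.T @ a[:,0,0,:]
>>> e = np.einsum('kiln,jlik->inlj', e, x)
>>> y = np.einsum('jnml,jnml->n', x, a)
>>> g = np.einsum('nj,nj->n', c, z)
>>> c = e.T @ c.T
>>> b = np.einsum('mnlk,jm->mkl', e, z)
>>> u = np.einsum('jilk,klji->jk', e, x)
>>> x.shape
(5, 5, 7, 11)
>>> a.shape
(5, 5, 7, 11)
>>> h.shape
(5,)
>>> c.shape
(5, 5, 11, 13)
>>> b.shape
(7, 5, 5)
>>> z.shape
(13, 7)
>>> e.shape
(7, 11, 5, 5)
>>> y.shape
(5,)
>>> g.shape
(13,)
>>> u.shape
(7, 5)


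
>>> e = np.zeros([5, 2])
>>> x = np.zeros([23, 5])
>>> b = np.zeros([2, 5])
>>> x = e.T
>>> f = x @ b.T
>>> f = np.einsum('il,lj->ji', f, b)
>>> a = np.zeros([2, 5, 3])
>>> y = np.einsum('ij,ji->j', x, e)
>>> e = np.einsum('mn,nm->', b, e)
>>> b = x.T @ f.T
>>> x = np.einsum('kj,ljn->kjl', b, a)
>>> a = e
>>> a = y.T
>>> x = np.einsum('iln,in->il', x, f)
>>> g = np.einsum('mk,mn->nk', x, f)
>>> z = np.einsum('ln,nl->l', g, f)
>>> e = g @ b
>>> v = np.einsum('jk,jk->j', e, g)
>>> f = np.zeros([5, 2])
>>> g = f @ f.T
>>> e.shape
(2, 5)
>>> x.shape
(5, 5)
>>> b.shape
(5, 5)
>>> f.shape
(5, 2)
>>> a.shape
(5,)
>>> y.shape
(5,)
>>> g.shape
(5, 5)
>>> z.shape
(2,)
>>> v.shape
(2,)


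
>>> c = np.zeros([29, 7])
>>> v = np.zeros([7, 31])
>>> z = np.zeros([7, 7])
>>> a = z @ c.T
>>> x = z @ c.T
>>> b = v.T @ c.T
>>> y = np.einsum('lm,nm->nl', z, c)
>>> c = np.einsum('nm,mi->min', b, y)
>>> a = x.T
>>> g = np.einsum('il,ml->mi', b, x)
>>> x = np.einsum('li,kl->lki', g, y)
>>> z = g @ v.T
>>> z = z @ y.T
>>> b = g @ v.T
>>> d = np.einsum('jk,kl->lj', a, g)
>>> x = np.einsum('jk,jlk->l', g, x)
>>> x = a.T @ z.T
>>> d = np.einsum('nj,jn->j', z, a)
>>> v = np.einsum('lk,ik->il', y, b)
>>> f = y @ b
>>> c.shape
(29, 7, 31)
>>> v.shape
(7, 29)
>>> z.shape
(7, 29)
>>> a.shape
(29, 7)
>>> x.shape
(7, 7)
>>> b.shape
(7, 7)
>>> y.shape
(29, 7)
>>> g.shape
(7, 31)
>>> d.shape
(29,)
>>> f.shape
(29, 7)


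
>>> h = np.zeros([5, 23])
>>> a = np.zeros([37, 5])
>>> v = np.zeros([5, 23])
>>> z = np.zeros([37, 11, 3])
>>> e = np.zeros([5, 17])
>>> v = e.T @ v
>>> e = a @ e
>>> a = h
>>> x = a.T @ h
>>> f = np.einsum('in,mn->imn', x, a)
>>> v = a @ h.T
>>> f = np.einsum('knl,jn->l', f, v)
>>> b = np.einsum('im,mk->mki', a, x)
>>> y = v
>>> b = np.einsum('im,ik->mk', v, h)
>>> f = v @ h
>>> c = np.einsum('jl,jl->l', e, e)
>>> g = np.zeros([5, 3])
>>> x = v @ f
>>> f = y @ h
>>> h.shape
(5, 23)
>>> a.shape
(5, 23)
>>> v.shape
(5, 5)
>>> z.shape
(37, 11, 3)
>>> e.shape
(37, 17)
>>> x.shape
(5, 23)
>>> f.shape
(5, 23)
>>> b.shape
(5, 23)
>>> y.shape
(5, 5)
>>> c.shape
(17,)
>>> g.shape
(5, 3)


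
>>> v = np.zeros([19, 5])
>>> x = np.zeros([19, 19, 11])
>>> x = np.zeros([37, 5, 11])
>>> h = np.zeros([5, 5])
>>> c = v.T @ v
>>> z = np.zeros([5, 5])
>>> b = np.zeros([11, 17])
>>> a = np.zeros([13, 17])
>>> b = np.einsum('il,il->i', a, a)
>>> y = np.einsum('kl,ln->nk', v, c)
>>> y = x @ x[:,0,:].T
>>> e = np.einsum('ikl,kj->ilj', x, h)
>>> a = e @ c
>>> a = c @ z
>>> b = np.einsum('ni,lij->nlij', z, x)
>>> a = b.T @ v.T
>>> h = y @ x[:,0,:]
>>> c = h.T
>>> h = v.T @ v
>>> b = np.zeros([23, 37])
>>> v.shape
(19, 5)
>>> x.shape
(37, 5, 11)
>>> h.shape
(5, 5)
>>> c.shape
(11, 5, 37)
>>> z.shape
(5, 5)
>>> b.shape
(23, 37)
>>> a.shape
(11, 5, 37, 19)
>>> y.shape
(37, 5, 37)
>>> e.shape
(37, 11, 5)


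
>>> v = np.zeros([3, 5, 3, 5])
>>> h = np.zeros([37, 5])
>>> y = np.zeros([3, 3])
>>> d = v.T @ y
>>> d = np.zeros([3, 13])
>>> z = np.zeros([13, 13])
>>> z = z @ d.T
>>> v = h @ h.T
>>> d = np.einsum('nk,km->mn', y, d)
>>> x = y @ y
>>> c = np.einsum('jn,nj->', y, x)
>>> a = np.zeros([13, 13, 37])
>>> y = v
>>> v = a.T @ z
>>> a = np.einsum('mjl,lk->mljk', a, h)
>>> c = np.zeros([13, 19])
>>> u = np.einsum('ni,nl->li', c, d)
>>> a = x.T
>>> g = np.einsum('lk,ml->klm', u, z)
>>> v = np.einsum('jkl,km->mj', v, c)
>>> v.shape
(19, 37)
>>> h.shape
(37, 5)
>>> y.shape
(37, 37)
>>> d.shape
(13, 3)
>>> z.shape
(13, 3)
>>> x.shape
(3, 3)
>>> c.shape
(13, 19)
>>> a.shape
(3, 3)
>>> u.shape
(3, 19)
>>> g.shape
(19, 3, 13)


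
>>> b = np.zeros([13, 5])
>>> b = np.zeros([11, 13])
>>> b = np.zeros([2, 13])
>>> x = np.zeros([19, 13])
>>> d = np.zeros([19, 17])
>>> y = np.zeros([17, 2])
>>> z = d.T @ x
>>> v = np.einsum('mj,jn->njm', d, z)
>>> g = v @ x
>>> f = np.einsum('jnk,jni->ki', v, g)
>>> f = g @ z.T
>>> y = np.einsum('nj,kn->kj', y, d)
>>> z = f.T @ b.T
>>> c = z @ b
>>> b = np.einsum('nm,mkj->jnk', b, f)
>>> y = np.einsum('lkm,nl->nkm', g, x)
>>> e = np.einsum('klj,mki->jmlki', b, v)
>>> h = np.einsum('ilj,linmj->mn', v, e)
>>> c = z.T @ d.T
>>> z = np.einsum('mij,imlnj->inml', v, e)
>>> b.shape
(17, 2, 17)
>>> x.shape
(19, 13)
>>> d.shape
(19, 17)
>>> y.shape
(19, 17, 13)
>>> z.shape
(17, 17, 13, 2)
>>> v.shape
(13, 17, 19)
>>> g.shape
(13, 17, 13)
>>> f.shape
(13, 17, 17)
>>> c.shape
(2, 17, 19)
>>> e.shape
(17, 13, 2, 17, 19)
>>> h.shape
(17, 2)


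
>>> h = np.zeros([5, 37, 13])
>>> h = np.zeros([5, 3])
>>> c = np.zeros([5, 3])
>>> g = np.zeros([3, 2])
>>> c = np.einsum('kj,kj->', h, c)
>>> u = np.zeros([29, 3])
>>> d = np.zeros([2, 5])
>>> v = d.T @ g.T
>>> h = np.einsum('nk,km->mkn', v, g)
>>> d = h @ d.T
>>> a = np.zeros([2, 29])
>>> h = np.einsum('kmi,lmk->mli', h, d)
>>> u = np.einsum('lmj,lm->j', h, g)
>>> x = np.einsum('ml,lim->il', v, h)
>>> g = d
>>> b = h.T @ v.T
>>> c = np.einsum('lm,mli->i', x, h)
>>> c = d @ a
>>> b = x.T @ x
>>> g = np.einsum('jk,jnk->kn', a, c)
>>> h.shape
(3, 2, 5)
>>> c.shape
(2, 3, 29)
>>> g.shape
(29, 3)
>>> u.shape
(5,)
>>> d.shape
(2, 3, 2)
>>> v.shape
(5, 3)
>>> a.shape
(2, 29)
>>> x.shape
(2, 3)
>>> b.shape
(3, 3)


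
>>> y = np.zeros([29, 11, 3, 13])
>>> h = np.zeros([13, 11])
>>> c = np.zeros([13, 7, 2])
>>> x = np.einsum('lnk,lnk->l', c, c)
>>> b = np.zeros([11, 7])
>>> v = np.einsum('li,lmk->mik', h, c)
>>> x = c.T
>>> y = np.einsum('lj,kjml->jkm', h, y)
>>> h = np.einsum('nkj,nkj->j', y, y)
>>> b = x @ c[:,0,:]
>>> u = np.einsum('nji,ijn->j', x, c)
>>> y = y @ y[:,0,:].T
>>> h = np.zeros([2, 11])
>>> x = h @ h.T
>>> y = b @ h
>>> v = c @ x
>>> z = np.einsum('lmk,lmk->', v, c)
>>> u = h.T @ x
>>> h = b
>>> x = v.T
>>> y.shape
(2, 7, 11)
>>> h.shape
(2, 7, 2)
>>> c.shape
(13, 7, 2)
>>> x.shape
(2, 7, 13)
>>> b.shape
(2, 7, 2)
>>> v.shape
(13, 7, 2)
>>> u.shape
(11, 2)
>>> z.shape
()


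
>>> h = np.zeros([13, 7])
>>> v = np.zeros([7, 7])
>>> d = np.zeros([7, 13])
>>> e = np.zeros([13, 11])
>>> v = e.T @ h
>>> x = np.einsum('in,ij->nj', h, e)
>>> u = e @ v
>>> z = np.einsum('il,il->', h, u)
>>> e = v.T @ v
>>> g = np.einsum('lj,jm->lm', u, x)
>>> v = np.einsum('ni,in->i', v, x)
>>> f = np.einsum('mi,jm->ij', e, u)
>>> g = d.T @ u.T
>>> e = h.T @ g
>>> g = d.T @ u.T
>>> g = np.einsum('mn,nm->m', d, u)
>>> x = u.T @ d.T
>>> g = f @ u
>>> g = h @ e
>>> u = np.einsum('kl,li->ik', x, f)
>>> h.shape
(13, 7)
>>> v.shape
(7,)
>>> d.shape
(7, 13)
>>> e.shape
(7, 13)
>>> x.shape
(7, 7)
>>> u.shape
(13, 7)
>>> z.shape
()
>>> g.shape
(13, 13)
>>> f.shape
(7, 13)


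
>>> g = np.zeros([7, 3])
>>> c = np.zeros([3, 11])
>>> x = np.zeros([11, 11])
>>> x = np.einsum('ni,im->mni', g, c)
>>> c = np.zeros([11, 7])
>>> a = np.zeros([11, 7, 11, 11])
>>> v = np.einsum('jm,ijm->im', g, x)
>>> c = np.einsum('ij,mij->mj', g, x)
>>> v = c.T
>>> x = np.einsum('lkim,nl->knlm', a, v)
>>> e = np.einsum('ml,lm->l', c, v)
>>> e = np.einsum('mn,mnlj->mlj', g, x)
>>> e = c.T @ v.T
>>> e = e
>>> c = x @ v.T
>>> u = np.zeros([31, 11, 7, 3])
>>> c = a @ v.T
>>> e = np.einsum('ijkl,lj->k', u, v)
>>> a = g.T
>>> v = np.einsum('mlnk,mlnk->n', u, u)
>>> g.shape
(7, 3)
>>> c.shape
(11, 7, 11, 3)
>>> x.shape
(7, 3, 11, 11)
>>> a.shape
(3, 7)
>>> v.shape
(7,)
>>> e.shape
(7,)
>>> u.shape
(31, 11, 7, 3)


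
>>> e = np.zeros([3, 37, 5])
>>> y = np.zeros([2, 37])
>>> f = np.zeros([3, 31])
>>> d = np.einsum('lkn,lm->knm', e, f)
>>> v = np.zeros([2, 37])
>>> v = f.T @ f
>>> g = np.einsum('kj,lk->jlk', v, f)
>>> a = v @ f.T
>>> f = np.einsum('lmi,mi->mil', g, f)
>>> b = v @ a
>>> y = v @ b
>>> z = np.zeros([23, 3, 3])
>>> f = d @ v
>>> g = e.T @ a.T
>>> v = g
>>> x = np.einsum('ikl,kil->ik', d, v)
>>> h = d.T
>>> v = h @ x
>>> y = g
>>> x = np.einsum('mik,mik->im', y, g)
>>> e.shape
(3, 37, 5)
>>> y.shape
(5, 37, 31)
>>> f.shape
(37, 5, 31)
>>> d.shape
(37, 5, 31)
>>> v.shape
(31, 5, 5)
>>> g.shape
(5, 37, 31)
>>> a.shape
(31, 3)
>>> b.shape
(31, 3)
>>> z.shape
(23, 3, 3)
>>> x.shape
(37, 5)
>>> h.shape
(31, 5, 37)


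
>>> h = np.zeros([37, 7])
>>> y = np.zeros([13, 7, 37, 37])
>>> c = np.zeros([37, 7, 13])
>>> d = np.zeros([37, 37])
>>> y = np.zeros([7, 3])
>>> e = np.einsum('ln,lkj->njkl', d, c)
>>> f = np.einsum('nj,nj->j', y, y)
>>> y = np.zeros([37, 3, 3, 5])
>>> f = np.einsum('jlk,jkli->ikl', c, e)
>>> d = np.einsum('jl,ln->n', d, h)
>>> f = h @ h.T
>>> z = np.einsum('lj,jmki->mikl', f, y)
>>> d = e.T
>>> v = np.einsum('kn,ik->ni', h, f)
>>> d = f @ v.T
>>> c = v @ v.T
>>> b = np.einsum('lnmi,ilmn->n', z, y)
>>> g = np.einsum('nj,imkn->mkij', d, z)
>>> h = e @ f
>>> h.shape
(37, 13, 7, 37)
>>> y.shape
(37, 3, 3, 5)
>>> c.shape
(7, 7)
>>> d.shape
(37, 7)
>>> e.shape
(37, 13, 7, 37)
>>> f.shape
(37, 37)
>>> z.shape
(3, 5, 3, 37)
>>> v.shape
(7, 37)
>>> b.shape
(5,)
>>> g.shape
(5, 3, 3, 7)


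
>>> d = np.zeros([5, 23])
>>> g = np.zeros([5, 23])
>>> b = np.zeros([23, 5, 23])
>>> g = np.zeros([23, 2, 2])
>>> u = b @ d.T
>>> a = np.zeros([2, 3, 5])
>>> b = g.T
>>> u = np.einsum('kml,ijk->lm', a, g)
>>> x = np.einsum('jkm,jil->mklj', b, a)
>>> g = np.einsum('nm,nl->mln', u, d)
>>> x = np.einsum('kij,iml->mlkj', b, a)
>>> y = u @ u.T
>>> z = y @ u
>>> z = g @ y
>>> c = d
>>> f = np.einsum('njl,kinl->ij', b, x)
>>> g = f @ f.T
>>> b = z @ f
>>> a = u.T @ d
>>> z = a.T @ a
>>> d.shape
(5, 23)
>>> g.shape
(5, 5)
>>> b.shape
(3, 23, 2)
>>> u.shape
(5, 3)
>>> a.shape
(3, 23)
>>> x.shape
(3, 5, 2, 23)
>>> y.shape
(5, 5)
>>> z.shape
(23, 23)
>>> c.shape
(5, 23)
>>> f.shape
(5, 2)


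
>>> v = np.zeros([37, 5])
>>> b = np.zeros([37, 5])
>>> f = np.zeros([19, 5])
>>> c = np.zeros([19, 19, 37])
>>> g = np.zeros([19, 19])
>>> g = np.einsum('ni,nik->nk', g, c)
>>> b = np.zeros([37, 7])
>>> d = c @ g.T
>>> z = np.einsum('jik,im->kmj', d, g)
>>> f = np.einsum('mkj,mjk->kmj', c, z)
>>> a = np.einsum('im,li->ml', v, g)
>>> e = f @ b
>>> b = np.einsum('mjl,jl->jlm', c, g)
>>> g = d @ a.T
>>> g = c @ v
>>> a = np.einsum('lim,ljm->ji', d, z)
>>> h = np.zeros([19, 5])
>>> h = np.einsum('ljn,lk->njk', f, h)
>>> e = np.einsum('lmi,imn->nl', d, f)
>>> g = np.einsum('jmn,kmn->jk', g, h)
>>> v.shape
(37, 5)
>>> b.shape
(19, 37, 19)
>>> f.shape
(19, 19, 37)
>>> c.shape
(19, 19, 37)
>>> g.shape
(19, 37)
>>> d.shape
(19, 19, 19)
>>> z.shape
(19, 37, 19)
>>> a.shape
(37, 19)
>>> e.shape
(37, 19)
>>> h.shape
(37, 19, 5)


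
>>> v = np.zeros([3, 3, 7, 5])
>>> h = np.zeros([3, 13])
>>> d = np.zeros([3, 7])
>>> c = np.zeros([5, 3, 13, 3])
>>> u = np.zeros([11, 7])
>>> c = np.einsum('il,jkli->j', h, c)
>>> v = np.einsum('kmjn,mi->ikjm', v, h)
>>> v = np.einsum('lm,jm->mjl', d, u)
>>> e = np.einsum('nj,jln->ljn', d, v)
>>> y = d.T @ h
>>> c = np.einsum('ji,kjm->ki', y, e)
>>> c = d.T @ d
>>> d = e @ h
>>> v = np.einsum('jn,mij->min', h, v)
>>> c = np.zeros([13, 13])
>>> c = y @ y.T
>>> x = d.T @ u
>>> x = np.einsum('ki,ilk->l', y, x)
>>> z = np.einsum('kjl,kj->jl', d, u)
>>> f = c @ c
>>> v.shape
(7, 11, 13)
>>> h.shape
(3, 13)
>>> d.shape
(11, 7, 13)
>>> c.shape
(7, 7)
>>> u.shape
(11, 7)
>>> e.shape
(11, 7, 3)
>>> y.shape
(7, 13)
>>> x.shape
(7,)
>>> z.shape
(7, 13)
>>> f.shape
(7, 7)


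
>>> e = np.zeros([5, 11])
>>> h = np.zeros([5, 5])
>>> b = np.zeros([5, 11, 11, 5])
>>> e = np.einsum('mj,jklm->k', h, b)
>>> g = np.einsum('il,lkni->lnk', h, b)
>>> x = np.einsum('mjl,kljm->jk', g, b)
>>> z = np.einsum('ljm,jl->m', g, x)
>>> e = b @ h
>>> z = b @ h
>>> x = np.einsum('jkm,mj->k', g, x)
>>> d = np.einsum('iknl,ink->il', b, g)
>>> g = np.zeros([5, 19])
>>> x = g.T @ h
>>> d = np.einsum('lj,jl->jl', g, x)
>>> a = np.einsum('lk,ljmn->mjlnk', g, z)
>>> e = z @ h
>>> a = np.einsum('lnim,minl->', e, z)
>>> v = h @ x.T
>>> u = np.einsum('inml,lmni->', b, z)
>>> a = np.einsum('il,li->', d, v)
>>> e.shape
(5, 11, 11, 5)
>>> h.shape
(5, 5)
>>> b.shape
(5, 11, 11, 5)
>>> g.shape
(5, 19)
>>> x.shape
(19, 5)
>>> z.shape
(5, 11, 11, 5)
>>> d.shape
(19, 5)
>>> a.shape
()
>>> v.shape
(5, 19)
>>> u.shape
()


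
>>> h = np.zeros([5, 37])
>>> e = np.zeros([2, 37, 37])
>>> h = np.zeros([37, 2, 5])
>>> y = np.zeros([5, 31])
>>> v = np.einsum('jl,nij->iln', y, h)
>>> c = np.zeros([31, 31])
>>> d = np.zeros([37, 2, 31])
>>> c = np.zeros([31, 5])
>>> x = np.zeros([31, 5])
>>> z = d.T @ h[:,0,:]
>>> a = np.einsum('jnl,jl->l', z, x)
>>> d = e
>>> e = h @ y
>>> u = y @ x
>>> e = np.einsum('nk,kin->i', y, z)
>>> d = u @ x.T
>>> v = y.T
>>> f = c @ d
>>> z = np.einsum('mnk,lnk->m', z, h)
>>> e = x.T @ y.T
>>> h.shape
(37, 2, 5)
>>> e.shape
(5, 5)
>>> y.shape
(5, 31)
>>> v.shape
(31, 5)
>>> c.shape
(31, 5)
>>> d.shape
(5, 31)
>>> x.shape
(31, 5)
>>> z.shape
(31,)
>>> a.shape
(5,)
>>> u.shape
(5, 5)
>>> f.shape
(31, 31)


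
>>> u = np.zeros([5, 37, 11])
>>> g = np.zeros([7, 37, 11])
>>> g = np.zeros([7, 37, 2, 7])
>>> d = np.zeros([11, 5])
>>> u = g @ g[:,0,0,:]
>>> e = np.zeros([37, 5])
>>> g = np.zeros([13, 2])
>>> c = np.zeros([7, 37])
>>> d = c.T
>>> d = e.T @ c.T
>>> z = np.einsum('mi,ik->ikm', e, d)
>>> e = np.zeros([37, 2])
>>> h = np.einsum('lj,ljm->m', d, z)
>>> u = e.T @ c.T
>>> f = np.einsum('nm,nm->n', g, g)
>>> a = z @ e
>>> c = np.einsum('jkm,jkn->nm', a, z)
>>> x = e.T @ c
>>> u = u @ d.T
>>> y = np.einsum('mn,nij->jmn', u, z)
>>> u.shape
(2, 5)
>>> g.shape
(13, 2)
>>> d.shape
(5, 7)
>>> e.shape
(37, 2)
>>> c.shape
(37, 2)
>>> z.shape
(5, 7, 37)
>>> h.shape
(37,)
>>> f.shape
(13,)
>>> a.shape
(5, 7, 2)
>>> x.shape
(2, 2)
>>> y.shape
(37, 2, 5)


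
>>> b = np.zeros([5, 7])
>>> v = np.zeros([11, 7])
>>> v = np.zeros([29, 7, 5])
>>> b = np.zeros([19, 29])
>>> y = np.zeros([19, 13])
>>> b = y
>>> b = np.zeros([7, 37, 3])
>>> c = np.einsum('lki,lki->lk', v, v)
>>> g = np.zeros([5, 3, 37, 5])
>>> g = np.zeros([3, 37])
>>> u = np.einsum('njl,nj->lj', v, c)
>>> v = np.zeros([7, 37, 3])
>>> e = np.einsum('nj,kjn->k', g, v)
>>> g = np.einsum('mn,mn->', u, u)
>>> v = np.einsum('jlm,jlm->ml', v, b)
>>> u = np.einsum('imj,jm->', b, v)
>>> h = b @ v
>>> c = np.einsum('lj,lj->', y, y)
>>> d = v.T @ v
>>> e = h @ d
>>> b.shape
(7, 37, 3)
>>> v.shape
(3, 37)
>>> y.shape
(19, 13)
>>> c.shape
()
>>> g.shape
()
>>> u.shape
()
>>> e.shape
(7, 37, 37)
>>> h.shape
(7, 37, 37)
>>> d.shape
(37, 37)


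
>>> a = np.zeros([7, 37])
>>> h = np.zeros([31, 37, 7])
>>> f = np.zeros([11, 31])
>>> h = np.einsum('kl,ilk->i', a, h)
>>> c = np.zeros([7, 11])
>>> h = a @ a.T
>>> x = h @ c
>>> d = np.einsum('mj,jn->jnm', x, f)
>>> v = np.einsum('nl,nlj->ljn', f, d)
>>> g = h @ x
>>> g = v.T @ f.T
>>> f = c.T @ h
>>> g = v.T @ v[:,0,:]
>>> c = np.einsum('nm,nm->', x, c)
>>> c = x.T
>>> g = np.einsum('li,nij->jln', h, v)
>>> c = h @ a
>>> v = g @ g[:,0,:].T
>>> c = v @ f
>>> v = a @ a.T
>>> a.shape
(7, 37)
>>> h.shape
(7, 7)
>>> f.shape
(11, 7)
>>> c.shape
(11, 7, 7)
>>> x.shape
(7, 11)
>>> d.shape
(11, 31, 7)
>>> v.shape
(7, 7)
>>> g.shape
(11, 7, 31)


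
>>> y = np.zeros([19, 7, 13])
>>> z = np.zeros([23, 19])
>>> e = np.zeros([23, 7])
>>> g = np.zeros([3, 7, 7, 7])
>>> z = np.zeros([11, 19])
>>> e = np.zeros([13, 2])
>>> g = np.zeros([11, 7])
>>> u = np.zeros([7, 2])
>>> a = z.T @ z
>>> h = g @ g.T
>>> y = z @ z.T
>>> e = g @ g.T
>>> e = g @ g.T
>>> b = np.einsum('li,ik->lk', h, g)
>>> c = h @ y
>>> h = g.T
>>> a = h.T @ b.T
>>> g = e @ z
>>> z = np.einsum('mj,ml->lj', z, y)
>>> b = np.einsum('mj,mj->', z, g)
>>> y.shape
(11, 11)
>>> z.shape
(11, 19)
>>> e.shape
(11, 11)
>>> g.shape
(11, 19)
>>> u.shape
(7, 2)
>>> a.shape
(11, 11)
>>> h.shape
(7, 11)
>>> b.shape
()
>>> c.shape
(11, 11)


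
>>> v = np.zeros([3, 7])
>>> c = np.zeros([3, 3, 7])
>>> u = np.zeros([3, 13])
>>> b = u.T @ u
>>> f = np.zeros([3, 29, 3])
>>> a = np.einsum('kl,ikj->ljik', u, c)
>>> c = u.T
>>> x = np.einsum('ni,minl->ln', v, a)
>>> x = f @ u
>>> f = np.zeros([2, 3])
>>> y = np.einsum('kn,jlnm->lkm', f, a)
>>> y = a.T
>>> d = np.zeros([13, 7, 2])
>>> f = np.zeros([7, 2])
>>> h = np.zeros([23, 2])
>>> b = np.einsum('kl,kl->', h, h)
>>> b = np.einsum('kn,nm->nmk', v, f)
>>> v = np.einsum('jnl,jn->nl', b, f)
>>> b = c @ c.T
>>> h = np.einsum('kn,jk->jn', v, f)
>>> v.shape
(2, 3)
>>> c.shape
(13, 3)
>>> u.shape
(3, 13)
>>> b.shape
(13, 13)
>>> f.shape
(7, 2)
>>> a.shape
(13, 7, 3, 3)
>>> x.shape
(3, 29, 13)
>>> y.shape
(3, 3, 7, 13)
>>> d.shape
(13, 7, 2)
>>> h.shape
(7, 3)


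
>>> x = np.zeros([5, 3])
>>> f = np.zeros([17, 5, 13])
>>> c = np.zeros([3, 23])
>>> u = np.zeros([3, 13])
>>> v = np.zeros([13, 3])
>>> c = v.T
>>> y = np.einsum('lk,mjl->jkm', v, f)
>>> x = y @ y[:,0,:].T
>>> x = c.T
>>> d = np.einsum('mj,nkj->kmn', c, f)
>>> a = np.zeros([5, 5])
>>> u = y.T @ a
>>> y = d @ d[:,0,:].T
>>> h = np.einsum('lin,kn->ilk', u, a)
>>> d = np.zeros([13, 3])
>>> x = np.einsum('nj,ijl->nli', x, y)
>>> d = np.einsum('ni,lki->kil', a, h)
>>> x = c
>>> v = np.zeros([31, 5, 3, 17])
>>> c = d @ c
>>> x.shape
(3, 13)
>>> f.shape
(17, 5, 13)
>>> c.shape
(17, 5, 13)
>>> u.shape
(17, 3, 5)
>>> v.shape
(31, 5, 3, 17)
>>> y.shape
(5, 3, 5)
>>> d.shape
(17, 5, 3)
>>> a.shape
(5, 5)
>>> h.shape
(3, 17, 5)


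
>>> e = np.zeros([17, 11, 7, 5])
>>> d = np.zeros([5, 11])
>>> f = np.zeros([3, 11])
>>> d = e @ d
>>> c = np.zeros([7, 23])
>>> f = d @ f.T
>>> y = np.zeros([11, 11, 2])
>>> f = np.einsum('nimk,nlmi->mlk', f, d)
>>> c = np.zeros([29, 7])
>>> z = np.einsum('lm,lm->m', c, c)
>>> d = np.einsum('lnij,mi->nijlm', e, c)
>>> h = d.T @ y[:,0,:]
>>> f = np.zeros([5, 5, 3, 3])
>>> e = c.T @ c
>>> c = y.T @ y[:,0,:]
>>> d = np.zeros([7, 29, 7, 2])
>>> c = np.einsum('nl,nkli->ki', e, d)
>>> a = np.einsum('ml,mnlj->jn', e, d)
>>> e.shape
(7, 7)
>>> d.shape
(7, 29, 7, 2)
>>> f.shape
(5, 5, 3, 3)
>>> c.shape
(29, 2)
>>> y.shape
(11, 11, 2)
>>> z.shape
(7,)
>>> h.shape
(29, 17, 5, 7, 2)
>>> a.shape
(2, 29)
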